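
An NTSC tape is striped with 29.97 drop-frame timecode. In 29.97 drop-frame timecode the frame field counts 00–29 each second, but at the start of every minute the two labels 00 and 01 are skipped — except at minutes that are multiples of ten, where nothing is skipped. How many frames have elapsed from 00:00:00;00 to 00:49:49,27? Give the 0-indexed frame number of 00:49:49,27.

Complete 10-minute blocks: 4, each 17982 frames → 71928.
Remaining 9 whole minutes in the current block: 1800 + 8 × 1798 = 16184 frames.
Within the current minute: 49 × 30 + 27 − 2 = 1495 (labels ;00/;01 skipped at this minute). Total = 71928 + 16184 + 1495 = 89607.

89607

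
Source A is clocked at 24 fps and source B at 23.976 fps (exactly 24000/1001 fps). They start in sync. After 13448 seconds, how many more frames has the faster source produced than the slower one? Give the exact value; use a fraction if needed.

A emits 24 × 13448 = 322752 frames; B emits 24000/1001 × 13448 = 322752000/1001.
Difference = 322752/1001 frames (≈ 322.4296); B is behind A.

322752/1001 frames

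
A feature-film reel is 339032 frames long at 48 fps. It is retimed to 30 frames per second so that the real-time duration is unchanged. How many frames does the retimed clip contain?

211895 frames

Target frames = source frames × (target rate / source rate) = 339032 × (30)/(48) = 339032 × 5/8 = 211895.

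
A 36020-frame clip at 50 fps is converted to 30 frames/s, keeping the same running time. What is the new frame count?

Target frames = source frames × (target rate / source rate) = 36020 × (30)/(50) = 36020 × 3/5 = 21612.

21612 frames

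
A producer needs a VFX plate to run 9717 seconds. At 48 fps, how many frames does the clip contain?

Frames = 9717 × 48 = 466416.

466416 frames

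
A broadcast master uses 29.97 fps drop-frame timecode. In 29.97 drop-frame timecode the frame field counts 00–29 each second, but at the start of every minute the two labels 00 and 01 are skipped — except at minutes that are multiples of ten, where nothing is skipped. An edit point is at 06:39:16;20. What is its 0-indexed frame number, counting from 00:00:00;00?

Complete 10-minute blocks: 39, each 17982 frames → 701298.
Remaining 9 whole minutes in the current block: 1800 + 8 × 1798 = 16184 frames.
Within the current minute: 16 × 30 + 20 − 2 = 498 (labels ;00/;01 skipped at this minute). Total = 701298 + 16184 + 498 = 717980.

717980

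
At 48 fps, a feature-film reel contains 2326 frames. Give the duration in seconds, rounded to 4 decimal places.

48.4583 seconds

Running time = 2326 × 1/48 = 1163/24 s ≈ 48.4583 s.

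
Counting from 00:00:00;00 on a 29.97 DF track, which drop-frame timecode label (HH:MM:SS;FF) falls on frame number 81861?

Ten DF minutes hold 17982 frames, so frame 81861 lies in block 4 (frames 71928–89909) with 9933 frames into that block.
The block's first minute is 1800 frames and the rest 1798 each; 9933 frames reaches minute 5, so 4 × 18 + 5 × 2 = 82 labels have been skipped so far.
Adding those back, label number 81861 + 82 = 81943 at 30 labels/s is 2731 s + 13 f = 0 h 45 min 31 s frame 13, i.e. 00:45:31;13.

00:45:31;13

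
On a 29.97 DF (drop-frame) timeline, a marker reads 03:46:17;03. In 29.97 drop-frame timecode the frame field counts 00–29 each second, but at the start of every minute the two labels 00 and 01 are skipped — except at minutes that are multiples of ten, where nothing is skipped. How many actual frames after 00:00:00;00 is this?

406905

Complete 10-minute blocks: 22, each 17982 frames → 395604.
Remaining 6 whole minutes in the current block: 1800 + 5 × 1798 = 10790 frames.
Within the current minute: 17 × 30 + 3 − 2 = 511 (labels ;00/;01 skipped at this minute). Total = 395604 + 10790 + 511 = 406905.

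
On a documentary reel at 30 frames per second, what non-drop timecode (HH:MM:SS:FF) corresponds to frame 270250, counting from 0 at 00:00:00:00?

02:30:08:10

270250 ÷ 30 = 9008 full seconds, remainder 10 frames.
9008 s = 2 h 30 min 8 s.
Timecode: 02:30:08:10.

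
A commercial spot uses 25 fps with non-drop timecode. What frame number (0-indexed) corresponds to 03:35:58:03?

Total seconds to the label: (3 × 3600 + 35 × 60 + 58) = 12958.
Frame index = 12958 × 25 + 3 = 323953.

frame 323953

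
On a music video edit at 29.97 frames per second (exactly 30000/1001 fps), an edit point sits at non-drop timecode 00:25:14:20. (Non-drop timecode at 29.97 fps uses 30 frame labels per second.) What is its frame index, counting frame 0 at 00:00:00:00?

Total seconds to the label: (0 × 3600 + 25 × 60 + 14) = 1514.
Frame index = 1514 × 30 + 20 = 45440.

frame 45440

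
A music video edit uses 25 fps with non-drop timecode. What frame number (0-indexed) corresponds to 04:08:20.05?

Total seconds to the label: (4 × 3600 + 8 × 60 + 20) = 14900.
Frame index = 14900 × 25 + 5 = 372505.

372505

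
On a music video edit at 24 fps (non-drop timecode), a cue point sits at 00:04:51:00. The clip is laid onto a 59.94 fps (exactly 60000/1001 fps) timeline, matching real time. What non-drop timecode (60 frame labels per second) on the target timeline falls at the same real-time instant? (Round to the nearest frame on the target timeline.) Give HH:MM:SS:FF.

Source frame index: (0×3600 + 4×60 + 51) × 24 + 0 = 6984.
Real time: 6984 / (24) = 291 s.
Target frame: (291) × (60000/1001) = 17460000/1001 ≈ 17442.557 → 17443.
At 60 labels/s: frame 17443 → 00:04:50:43.

00:04:50:43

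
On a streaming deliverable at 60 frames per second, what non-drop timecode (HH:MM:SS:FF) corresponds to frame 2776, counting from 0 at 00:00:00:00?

2776 ÷ 60 = 46 full seconds, remainder 16 frames.
46 s = 0 h 0 min 46 s.
Timecode: 00:00:46:16.

00:00:46:16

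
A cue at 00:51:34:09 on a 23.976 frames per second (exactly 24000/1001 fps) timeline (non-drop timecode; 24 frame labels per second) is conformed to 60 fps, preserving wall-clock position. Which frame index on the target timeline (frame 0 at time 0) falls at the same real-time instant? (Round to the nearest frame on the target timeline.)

frame 185848

Source frame index: (0×3600 + 51×60 + 34) × 24 + 9 = 74265.
Real time: 74265 / (24000/1001) = 4955951/1600 s.
Target frame: (4955951/1600) × (60) = 14867853/80 ≈ 185848.163 → 185848.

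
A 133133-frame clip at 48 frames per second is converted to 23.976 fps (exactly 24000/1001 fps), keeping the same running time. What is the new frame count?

66500 frames

Target frames = source frames × (target rate / source rate) = 133133 × (24000/1001)/(48) = 133133 × 500/1001 = 66500.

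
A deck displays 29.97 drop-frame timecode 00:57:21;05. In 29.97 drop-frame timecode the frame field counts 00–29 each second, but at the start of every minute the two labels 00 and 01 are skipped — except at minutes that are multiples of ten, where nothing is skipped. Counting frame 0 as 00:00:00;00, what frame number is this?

103131

Complete 10-minute blocks: 5, each 17982 frames → 89910.
Remaining 7 whole minutes in the current block: 1800 + 6 × 1798 = 12588 frames.
Within the current minute: 21 × 30 + 5 − 2 = 633 (labels ;00/;01 skipped at this minute). Total = 89910 + 12588 + 633 = 103131.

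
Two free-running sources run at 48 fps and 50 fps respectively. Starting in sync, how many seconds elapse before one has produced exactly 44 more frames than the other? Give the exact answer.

22 seconds

The gap grows by |50 − 48| = 2 frames per second.
Time for a 44-frame gap: 44 ÷ (2) = 22 s.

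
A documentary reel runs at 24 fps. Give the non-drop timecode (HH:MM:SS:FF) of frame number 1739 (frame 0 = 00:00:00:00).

00:01:12:11

1739 ÷ 24 = 72 full seconds, remainder 11 frames.
72 s = 0 h 1 min 12 s.
Timecode: 00:01:12:11.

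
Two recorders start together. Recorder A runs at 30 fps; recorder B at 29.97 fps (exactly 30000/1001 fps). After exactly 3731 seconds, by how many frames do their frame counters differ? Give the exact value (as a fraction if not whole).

1230/11 frames

A emits 30 × 3731 = 111930 frames; B emits 30000/1001 × 3731 = 1230000/11.
Difference = 1230/11 frames (≈ 111.8182); B is behind A.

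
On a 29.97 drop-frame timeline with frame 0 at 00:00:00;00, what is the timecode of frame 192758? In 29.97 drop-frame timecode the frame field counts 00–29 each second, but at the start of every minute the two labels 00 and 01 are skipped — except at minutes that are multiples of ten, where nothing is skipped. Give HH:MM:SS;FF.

Ten DF minutes hold 17982 frames, so frame 192758 lies in block 10 (frames 179820–197801) with 12938 frames into that block.
The block's first minute is 1800 frames and the rest 1798 each; 12938 frames reaches minute 7, so 10 × 18 + 7 × 2 = 194 labels have been skipped so far.
Adding those back, label number 192758 + 194 = 192952 at 30 labels/s is 6431 s + 22 f = 1 h 47 min 11 s frame 22, i.e. 01:47:11;22.

01:47:11;22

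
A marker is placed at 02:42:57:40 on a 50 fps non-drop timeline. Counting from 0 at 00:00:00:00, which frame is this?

488890

Total seconds to the label: (2 × 3600 + 42 × 60 + 57) = 9777.
Frame index = 9777 × 50 + 40 = 488890.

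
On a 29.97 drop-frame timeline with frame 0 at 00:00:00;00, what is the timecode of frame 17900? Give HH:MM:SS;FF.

Each 10-minute DF block holds 10 × 60 × 30 − 9 × 2 = 17982 frames. 17900 ÷ 17982 → 0 full blocks, remainder 17900.
Within the partial block the first minute is 1800 frames and each further minute 1798, so 9 further minute boundaries passed. Total skipped labels = 18 × 0 + 2 × 9 = 18.
Non-drop label index = 17900 + 18 = 17918; at 30 labels/s that is 00:09:57:08, i.e. DF 00:09:57;08.

00:09:57;08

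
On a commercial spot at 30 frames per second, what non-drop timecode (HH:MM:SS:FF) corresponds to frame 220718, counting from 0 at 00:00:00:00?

02:02:37:08

220718 ÷ 30 = 7357 full seconds, remainder 8 frames.
7357 s = 2 h 2 min 37 s.
Timecode: 02:02:37:08.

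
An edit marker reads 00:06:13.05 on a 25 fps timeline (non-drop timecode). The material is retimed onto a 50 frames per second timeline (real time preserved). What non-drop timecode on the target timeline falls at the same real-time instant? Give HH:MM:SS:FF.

00:06:13:10

Source frame index: (0×3600 + 6×60 + 13) × 25 + 5 = 9330.
Real time: 9330 / (25) = 1866/5 s.
Target frame: (1866/5) × (50) = 18660.
At 50 labels/s: frame 18660 → 00:06:13:10.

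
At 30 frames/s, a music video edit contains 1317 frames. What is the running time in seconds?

43.9 seconds

Running time = 1317 / (30) = 43.9 s.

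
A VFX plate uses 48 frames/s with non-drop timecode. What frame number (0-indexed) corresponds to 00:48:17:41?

Total seconds to the label: (0 × 3600 + 48 × 60 + 17) = 2897.
Frame index = 2897 × 48 + 41 = 139097.

frame 139097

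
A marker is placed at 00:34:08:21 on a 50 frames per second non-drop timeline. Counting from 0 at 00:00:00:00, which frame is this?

Total seconds to the label: (0 × 3600 + 34 × 60 + 8) = 2048.
Frame index = 2048 × 50 + 21 = 102421.

frame 102421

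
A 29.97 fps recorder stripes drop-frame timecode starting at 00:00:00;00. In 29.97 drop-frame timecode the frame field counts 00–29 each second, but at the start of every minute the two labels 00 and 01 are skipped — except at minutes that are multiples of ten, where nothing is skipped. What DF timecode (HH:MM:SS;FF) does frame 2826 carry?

00:01:34;08

Ten DF minutes hold 17982 frames, so frame 2826 lies in block 0 (frames 0–17981) with 2826 frames into that block.
The block's first minute is 1800 frames and the rest 1798 each; 2826 frames reaches minute 1, so 0 × 18 + 1 × 2 = 2 labels have been skipped so far.
Adding those back, label number 2826 + 2 = 2828 at 30 labels/s is 94 s + 8 f = 0 h 1 min 34 s frame 8, i.e. 00:01:34;08.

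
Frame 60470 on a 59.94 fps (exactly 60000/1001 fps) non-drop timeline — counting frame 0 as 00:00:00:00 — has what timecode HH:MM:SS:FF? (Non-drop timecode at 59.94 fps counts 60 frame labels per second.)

00:16:47:50

60470 ÷ 60 = 1007 full seconds, remainder 50 frames.
1007 s = 0 h 16 min 47 s.
Timecode: 00:16:47:50.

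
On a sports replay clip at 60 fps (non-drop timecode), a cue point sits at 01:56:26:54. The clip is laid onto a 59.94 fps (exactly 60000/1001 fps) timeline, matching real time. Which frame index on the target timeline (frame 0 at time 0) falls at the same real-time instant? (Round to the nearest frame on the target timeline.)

Source frame index: (1×3600 + 56×60 + 26) × 60 + 54 = 419214.
Real time: 419214 / (60) = 69869/10 s.
Target frame: (69869/10) × (60000/1001) = 419214000/1001 ≈ 418795.205 → 418795.

frame 418795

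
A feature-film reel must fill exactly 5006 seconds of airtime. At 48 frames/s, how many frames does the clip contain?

240288 frames

Frames = 5006 × 48 = 240288.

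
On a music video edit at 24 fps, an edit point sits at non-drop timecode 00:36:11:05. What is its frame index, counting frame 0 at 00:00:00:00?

Total seconds to the label: (0 × 3600 + 36 × 60 + 11) = 2171.
Frame index = 2171 × 24 + 5 = 52109.

frame 52109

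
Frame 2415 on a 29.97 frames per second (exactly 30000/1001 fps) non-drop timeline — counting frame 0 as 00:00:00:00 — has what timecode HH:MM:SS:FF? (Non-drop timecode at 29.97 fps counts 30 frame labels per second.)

00:01:20:15

2415 ÷ 30 = 80 full seconds, remainder 15 frames.
80 s = 0 h 1 min 20 s.
Timecode: 00:01:20:15.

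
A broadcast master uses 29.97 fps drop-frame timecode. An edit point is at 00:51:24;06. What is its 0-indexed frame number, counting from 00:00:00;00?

92434

Complete 10-minute blocks: 5, each 17982 frames → 89910.
Remaining 1 whole minute in the current block: 1800 + 0 × 1798 = 1800 frames.
Within the current minute: 24 × 30 + 6 − 2 = 724 (labels ;00/;01 skipped at this minute). Total = 89910 + 1800 + 724 = 92434.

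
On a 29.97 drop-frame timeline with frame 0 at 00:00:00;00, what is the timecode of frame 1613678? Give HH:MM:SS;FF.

Each 10-minute DF block holds 10 × 60 × 30 − 9 × 2 = 17982 frames. 1613678 ÷ 17982 → 89 full blocks, remainder 13280.
Within the partial block the first minute is 1800 frames and each further minute 1798, so 7 further minute boundaries passed. Total skipped labels = 18 × 89 + 2 × 7 = 1616.
Non-drop label index = 1613678 + 1616 = 1615294; at 30 labels/s that is 14:57:23:04, i.e. DF 14:57:23;04.

14:57:23;04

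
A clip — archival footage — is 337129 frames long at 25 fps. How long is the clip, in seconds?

13485.16 seconds

Running time = 337129 / (25) = 13485.16 s.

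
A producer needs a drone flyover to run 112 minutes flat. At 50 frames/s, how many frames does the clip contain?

336000 frames

112 min = 6720 s.
Frames = 6720 × 50 = 336000.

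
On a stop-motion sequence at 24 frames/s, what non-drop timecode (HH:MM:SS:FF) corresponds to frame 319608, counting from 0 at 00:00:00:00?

03:41:57:00

319608 ÷ 24 = 13317 full seconds, remainder 0 frames.
13317 s = 3 h 41 min 57 s.
Timecode: 03:41:57:00.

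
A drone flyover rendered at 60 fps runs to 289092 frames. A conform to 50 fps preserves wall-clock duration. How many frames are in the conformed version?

240910 frames

Target frames = source frames × (target rate / source rate) = 289092 × (50)/(60) = 289092 × 5/6 = 240910.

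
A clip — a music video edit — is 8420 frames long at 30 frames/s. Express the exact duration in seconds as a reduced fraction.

Running time = 8420 ÷ (30) = 8420 × 1/30 = 842/3 s.

842/3 seconds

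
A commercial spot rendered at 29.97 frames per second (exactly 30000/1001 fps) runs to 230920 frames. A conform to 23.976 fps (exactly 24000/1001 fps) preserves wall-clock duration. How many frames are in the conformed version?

184736 frames

Target frames = source frames × (target rate / source rate) = 230920 × (24000/1001)/(30000/1001) = 230920 × 4/5 = 184736.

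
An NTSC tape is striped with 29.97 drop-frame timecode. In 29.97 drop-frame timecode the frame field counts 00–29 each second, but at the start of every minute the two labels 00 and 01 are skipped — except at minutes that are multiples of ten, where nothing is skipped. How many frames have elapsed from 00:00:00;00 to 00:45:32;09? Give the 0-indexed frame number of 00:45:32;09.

As if non-drop at 30 labels/s: (0 × 3600 + 45 × 60 + 32) × 30 + 9 = 81969.
Minute boundaries passed: 45; those not divisible by 10: 45 − 4 = 41; dropped labels = 2 × 41 = 82.
Actual frame index = 81969 − 82 = 81887.

81887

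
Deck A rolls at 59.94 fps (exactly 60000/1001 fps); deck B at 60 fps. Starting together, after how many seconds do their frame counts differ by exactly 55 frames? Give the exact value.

The gap grows by |60 − 60000/1001| = 60/1001 frames per second.
Time for a 55-frame gap: 55 ÷ (60/1001) = 11011/12 s.

11011/12 seconds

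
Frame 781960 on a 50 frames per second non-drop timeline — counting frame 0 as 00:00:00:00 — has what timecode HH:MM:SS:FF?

781960 ÷ 50 = 15639 full seconds, remainder 10 frames.
15639 s = 4 h 20 min 39 s.
Timecode: 04:20:39:10.

04:20:39:10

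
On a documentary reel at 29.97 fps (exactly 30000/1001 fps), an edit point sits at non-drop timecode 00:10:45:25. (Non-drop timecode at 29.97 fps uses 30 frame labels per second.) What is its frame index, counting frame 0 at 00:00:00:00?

frame 19375

Total seconds to the label: (0 × 3600 + 10 × 60 + 45) = 645.
Frame index = 645 × 30 + 25 = 19375.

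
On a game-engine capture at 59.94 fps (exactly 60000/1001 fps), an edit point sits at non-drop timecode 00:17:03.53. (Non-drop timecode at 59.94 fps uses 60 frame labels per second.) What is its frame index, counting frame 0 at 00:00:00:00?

frame 61433

Total seconds to the label: (0 × 3600 + 17 × 60 + 3) = 1023.
Frame index = 1023 × 60 + 53 = 61433.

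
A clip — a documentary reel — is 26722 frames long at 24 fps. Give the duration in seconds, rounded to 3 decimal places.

Running time = 26722 × 1/24 = 13361/12 s ≈ 1113.417 s.

1113.417 seconds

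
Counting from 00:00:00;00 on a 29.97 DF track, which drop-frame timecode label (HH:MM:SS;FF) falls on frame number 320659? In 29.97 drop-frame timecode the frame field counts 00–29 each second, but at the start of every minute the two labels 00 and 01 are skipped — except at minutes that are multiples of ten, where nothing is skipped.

Ten DF minutes hold 17982 frames, so frame 320659 lies in block 17 (frames 305694–323675) with 14965 frames into that block.
The block's first minute is 1800 frames and the rest 1798 each; 14965 frames reaches minute 8, so 17 × 18 + 8 × 2 = 322 labels have been skipped so far.
Adding those back, label number 320659 + 322 = 320981 at 30 labels/s is 10699 s + 11 f = 2 h 58 min 19 s frame 11, i.e. 02:58:19;11.

02:58:19;11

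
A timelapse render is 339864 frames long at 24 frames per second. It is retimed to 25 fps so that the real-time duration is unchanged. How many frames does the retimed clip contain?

Target frames = source frames × (target rate / source rate) = 339864 × (25)/(24) = 339864 × 25/24 = 354025.

354025 frames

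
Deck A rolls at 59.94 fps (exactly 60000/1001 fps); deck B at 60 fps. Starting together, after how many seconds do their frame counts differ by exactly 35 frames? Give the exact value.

7007/12 seconds

The gap grows by |60 − 60000/1001| = 60/1001 frames per second.
Time for a 35-frame gap: 35 ÷ (60/1001) = 7007/12 s.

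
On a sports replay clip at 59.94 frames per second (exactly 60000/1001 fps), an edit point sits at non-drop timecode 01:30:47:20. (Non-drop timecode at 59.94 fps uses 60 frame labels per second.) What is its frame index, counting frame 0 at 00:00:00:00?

Total seconds to the label: (1 × 3600 + 30 × 60 + 47) = 5447.
Frame index = 5447 × 60 + 20 = 326840.

326840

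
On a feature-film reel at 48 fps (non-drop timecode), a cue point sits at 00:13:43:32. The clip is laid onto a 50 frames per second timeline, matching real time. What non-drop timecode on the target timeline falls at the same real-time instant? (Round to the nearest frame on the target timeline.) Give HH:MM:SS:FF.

00:13:43:33

Source frame index: (0×3600 + 13×60 + 43) × 48 + 32 = 39536.
Real time: 39536 / (48) = 2471/3 s.
Target frame: (2471/3) × (50) = 123550/3 ≈ 41183.333 → 41183.
At 50 labels/s: frame 41183 → 00:13:43:33.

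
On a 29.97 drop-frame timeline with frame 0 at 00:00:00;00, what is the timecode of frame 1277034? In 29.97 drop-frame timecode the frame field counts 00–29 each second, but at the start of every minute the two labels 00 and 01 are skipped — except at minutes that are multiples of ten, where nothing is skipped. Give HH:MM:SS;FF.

Ten DF minutes hold 17982 frames, so frame 1277034 lies in block 71 (frames 1276722–1294703) with 312 frames into that block.
The block's first minute is 1800 frames and the rest 1798 each; 312 frames reaches minute 0, so 71 × 18 + 0 × 2 = 1278 labels have been skipped so far.
Adding those back, label number 1277034 + 1278 = 1278312 at 30 labels/s is 42610 s + 12 f = 11 h 50 min 10 s frame 12, i.e. 11:50:10;12.

11:50:10;12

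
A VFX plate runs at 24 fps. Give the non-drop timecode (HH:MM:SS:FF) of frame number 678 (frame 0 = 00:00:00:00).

00:00:28:06

678 ÷ 24 = 28 full seconds, remainder 6 frames.
28 s = 0 h 0 min 28 s.
Timecode: 00:00:28:06.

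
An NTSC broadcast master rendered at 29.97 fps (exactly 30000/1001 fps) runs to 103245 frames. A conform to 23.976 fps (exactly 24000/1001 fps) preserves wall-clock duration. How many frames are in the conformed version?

Target frames = source frames × (target rate / source rate) = 103245 × (24000/1001)/(30000/1001) = 103245 × 4/5 = 82596.

82596 frames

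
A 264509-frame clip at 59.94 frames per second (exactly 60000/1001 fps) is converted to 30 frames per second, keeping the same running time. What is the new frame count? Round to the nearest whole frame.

132387 frames

Frames at target rate = 264509 × (30) / (60000/1001) = 264773509/2000 ≈ 132386.755.
Nearest whole frame: 132387.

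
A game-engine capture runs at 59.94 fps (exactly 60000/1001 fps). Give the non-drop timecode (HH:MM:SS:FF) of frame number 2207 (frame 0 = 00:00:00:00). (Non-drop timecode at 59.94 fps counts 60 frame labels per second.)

2207 ÷ 60 = 36 full seconds, remainder 47 frames.
36 s = 0 h 0 min 36 s.
Timecode: 00:00:36:47.

00:00:36:47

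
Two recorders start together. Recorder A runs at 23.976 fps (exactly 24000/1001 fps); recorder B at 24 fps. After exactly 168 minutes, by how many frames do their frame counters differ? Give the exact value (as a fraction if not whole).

34560/143 frames

168 min = 10080 s.
A emits 24000/1001 × 10080 = 34560000/143 frames; B emits 24 × 10080 = 241920.
Difference = 34560/143 frames (≈ 241.6783); B is ahead of A.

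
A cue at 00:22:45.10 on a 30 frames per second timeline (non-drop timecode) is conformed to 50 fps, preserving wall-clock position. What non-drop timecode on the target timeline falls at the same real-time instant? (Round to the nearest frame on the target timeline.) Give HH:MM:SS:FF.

Source frame index: (0×3600 + 22×60 + 45) × 30 + 10 = 40960.
Real time: 40960 / (30) = 4096/3 s.
Target frame: (4096/3) × (50) = 204800/3 ≈ 68266.667 → 68267.
At 50 labels/s: frame 68267 → 00:22:45:17.

00:22:45:17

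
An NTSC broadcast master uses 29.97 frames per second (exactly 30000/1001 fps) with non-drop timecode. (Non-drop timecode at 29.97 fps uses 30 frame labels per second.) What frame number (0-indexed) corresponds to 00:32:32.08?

58568

Total seconds to the label: (0 × 3600 + 32 × 60 + 32) = 1952.
Frame index = 1952 × 30 + 8 = 58568.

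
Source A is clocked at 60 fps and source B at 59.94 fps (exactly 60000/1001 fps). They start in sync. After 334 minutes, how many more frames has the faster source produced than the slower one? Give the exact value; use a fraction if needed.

1202400/1001 frames

334 min = 20040 s.
A emits 60 × 20040 = 1202400 frames; B emits 60000/1001 × 20040 = 1202400000/1001.
Difference = 1202400/1001 frames (≈ 1201.1988); B is behind A.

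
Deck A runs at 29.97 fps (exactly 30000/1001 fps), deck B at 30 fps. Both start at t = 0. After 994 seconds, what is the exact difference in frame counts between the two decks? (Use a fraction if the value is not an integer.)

A emits 30000/1001 × 994 = 4260000/143 frames; B emits 30 × 994 = 29820.
Difference = 4260/143 frames (≈ 29.7902); B is ahead of A.

4260/143 frames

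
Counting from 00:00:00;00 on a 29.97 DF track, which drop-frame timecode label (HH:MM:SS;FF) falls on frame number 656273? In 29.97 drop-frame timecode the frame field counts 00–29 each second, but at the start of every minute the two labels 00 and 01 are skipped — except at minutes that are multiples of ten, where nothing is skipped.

06:04:57;19

Each 10-minute DF block holds 10 × 60 × 30 − 9 × 2 = 17982 frames. 656273 ÷ 17982 → 36 full blocks, remainder 8921.
Within the partial block the first minute is 1800 frames and each further minute 1798, so 4 further minute boundaries passed. Total skipped labels = 18 × 36 + 2 × 4 = 656.
Non-drop label index = 656273 + 656 = 656929; at 30 labels/s that is 06:04:57:19, i.e. DF 06:04:57;19.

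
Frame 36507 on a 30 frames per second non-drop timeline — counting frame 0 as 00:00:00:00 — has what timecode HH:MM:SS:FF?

36507 ÷ 30 = 1216 full seconds, remainder 27 frames.
1216 s = 0 h 20 min 16 s.
Timecode: 00:20:16:27.

00:20:16:27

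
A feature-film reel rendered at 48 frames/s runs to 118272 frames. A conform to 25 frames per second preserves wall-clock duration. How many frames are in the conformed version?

Target frames = source frames × (target rate / source rate) = 118272 × (25)/(48) = 118272 × 25/48 = 61600.

61600 frames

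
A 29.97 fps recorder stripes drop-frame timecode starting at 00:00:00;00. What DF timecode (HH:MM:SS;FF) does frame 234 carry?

Each 10-minute DF block holds 10 × 60 × 30 − 9 × 2 = 17982 frames. 234 ÷ 17982 → 0 full blocks, remainder 234.
Within the partial block the first minute is 1800 frames and each further minute 1798, so 0 further minute boundaries passed. Total skipped labels = 18 × 0 + 2 × 0 = 0.
Non-drop label index = 234 + 0 = 234; at 30 labels/s that is 00:00:07:24, i.e. DF 00:00:07;24.

00:00:07;24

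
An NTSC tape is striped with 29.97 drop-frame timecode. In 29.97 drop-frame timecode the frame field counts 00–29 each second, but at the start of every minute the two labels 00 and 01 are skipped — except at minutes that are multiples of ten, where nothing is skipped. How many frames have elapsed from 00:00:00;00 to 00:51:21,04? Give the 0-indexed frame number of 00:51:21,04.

92342

As if non-drop at 30 labels/s: (0 × 3600 + 51 × 60 + 21) × 30 + 4 = 92434.
Minute boundaries passed: 51; those not divisible by 10: 51 − 5 = 46; dropped labels = 2 × 46 = 92.
Actual frame index = 92434 − 92 = 92342.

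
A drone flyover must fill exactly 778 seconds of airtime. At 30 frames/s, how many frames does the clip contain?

Frames = 778 × 30 = 23340.

23340 frames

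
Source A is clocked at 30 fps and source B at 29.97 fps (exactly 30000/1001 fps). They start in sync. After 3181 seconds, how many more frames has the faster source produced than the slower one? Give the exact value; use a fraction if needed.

A emits 30 × 3181 = 95430 frames; B emits 30000/1001 × 3181 = 95430000/1001.
Difference = 95430/1001 frames (≈ 95.3347); B is behind A.

95430/1001 frames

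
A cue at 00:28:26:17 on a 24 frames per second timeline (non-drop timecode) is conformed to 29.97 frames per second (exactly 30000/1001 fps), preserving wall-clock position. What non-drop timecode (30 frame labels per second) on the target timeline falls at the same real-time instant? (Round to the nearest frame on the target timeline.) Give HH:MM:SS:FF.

Source frame index: (0×3600 + 28×60 + 26) × 24 + 17 = 40961.
Real time: 40961 / (24) = 40961/24 s.
Target frame: (40961/24) × (30000/1001) = 51201250/1001 ≈ 51150.100 → 51150.
At 30 labels/s: frame 51150 → 00:28:25:00.

00:28:25:00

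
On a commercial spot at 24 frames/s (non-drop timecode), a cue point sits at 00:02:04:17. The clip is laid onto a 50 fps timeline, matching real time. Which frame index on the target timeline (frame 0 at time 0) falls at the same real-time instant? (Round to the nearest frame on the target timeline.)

Source frame index: (0×3600 + 2×60 + 4) × 24 + 17 = 2993.
Real time: 2993 / (24) = 2993/24 s.
Target frame: (2993/24) × (50) = 74825/12 ≈ 6235.417 → 6235.

frame 6235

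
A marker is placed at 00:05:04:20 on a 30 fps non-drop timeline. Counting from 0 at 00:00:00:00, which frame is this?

frame 9140

Total seconds to the label: (0 × 3600 + 5 × 60 + 4) = 304.
Frame index = 304 × 30 + 20 = 9140.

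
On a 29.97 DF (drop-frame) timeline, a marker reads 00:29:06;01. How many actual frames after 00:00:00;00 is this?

Complete 10-minute blocks: 2, each 17982 frames → 35964.
Remaining 9 whole minutes in the current block: 1800 + 8 × 1798 = 16184 frames.
Within the current minute: 6 × 30 + 1 − 2 = 179 (labels ;00/;01 skipped at this minute). Total = 35964 + 16184 + 179 = 52327.

52327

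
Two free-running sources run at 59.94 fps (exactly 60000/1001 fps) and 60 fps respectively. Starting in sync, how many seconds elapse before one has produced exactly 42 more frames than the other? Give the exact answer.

700.7 seconds

The gap grows by |60 − 60000/1001| = 60/1001 frames per second.
Time for a 42-frame gap: 42 ÷ (60/1001) = 700.7 s.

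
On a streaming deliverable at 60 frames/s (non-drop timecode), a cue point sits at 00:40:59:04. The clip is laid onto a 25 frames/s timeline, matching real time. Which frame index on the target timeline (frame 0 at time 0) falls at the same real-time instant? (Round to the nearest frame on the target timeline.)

Source frame index: (0×3600 + 40×60 + 59) × 60 + 4 = 147544.
Real time: 147544 / (60) = 36886/15 s.
Target frame: (36886/15) × (25) = 184430/3 ≈ 61476.667 → 61477.

frame 61477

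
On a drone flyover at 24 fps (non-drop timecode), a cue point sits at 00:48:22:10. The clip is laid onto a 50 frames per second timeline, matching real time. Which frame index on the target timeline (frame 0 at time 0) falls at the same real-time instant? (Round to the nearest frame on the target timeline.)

Source frame index: (0×3600 + 48×60 + 22) × 24 + 10 = 69658.
Real time: 69658 / (24) = 34829/12 s.
Target frame: (34829/12) × (50) = 870725/6 ≈ 145120.833 → 145121.

frame 145121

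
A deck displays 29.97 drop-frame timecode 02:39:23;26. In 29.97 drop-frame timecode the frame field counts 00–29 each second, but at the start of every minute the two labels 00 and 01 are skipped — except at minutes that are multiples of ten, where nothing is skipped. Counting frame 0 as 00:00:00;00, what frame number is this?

286628

As if non-drop at 30 labels/s: (2 × 3600 + 39 × 60 + 23) × 30 + 26 = 286916.
Minute boundaries passed: 159; those not divisible by 10: 159 − 15 = 144; dropped labels = 2 × 144 = 288.
Actual frame index = 286916 − 288 = 286628.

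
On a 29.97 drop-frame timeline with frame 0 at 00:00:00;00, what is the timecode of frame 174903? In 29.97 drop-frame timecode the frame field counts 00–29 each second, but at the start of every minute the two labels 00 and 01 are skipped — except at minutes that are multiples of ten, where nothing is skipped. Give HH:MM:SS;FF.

01:37:15;29

Ten DF minutes hold 17982 frames, so frame 174903 lies in block 9 (frames 161838–179819) with 13065 frames into that block.
The block's first minute is 1800 frames and the rest 1798 each; 13065 frames reaches minute 7, so 9 × 18 + 7 × 2 = 176 labels have been skipped so far.
Adding those back, label number 174903 + 176 = 175079 at 30 labels/s is 5835 s + 29 f = 1 h 37 min 15 s frame 29, i.e. 01:37:15;29.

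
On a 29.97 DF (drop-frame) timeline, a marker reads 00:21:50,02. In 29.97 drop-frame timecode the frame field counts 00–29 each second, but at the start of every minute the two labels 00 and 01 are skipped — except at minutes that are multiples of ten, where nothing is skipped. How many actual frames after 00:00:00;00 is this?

As if non-drop at 30 labels/s: (0 × 3600 + 21 × 60 + 50) × 30 + 2 = 39302.
Minute boundaries passed: 21; those not divisible by 10: 21 − 2 = 19; dropped labels = 2 × 19 = 38.
Actual frame index = 39302 − 38 = 39264.

39264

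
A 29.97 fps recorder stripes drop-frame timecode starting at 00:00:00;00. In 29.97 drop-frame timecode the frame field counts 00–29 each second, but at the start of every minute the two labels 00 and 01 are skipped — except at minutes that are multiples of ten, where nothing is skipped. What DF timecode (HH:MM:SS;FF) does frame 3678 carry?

Ten DF minutes hold 17982 frames, so frame 3678 lies in block 0 (frames 0–17981) with 3678 frames into that block.
The block's first minute is 1800 frames and the rest 1798 each; 3678 frames reaches minute 2, so 0 × 18 + 2 × 2 = 4 labels have been skipped so far.
Adding those back, label number 3678 + 4 = 3682 at 30 labels/s is 122 s + 22 f = 0 h 2 min 2 s frame 22, i.e. 00:02:02;22.

00:02:02;22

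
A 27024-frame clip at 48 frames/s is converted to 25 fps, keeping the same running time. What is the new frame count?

14075 frames

Target frames = source frames × (target rate / source rate) = 27024 × (25)/(48) = 27024 × 25/48 = 14075.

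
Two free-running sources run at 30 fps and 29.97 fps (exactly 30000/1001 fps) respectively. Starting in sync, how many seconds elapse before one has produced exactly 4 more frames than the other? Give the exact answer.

2002/15 seconds

The gap grows by |30000/1001 − 30| = 30/1001 frames per second.
Time for a 4-frame gap: 4 ÷ (30/1001) = 2002/15 s.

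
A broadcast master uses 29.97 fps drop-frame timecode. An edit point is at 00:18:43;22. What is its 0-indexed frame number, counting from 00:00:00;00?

As if non-drop at 30 labels/s: (0 × 3600 + 18 × 60 + 43) × 30 + 22 = 33712.
Minute boundaries passed: 18; those not divisible by 10: 18 − 1 = 17; dropped labels = 2 × 17 = 34.
Actual frame index = 33712 − 34 = 33678.

33678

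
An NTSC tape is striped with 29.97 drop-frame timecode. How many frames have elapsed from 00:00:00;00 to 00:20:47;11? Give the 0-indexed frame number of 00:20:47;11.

37385

Complete 10-minute blocks: 2, each 17982 frames → 35964.
Remaining 0 whole minutes in the current block: 0 frames.
Within the current minute: 47 × 30 + 11 = 1421. Total = 35964 + 0 + 1421 = 37385.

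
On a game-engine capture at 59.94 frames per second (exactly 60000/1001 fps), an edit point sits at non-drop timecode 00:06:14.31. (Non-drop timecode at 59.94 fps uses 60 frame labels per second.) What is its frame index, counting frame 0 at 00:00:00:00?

Total seconds to the label: (0 × 3600 + 6 × 60 + 14) = 374.
Frame index = 374 × 60 + 31 = 22471.

frame 22471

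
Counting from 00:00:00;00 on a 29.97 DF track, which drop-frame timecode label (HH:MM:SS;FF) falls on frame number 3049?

00:01:41;21

Ten DF minutes hold 17982 frames, so frame 3049 lies in block 0 (frames 0–17981) with 3049 frames into that block.
The block's first minute is 1800 frames and the rest 1798 each; 3049 frames reaches minute 1, so 0 × 18 + 1 × 2 = 2 labels have been skipped so far.
Adding those back, label number 3049 + 2 = 3051 at 30 labels/s is 101 s + 21 f = 0 h 1 min 41 s frame 21, i.e. 00:01:41;21.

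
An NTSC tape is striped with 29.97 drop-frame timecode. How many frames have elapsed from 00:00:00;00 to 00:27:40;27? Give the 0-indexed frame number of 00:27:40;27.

49777

As if non-drop at 30 labels/s: (0 × 3600 + 27 × 60 + 40) × 30 + 27 = 49827.
Minute boundaries passed: 27; those not divisible by 10: 27 − 2 = 25; dropped labels = 2 × 25 = 50.
Actual frame index = 49827 − 50 = 49777.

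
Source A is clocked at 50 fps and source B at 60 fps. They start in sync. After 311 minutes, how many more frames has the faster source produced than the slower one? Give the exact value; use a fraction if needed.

311 min = 18660 s.
A emits 50 × 18660 = 933000 frames; B emits 60 × 18660 = 1119600.
Difference = 186600 frames; B is ahead of A.

186600 frames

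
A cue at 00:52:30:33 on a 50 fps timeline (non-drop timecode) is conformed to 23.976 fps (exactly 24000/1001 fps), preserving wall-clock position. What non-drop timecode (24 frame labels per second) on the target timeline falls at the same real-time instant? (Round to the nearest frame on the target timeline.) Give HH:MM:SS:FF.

00:52:27:12

Source frame index: (0×3600 + 52×60 + 30) × 50 + 33 = 157533.
Real time: 157533 / (50) = 157533/50 s.
Target frame: (157533/50) × (24000/1001) = 75615840/1001 ≈ 75540.300 → 75540.
At 24 labels/s: frame 75540 → 00:52:27:12.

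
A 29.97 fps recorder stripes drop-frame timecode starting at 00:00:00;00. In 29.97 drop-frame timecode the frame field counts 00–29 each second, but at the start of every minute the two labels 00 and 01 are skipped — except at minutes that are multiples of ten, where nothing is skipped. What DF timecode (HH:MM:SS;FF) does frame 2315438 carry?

21:27:38;16

Each 10-minute DF block holds 10 × 60 × 30 − 9 × 2 = 17982 frames. 2315438 ÷ 17982 → 128 full blocks, remainder 13742.
Within the partial block the first minute is 1800 frames and each further minute 1798, so 7 further minute boundaries passed. Total skipped labels = 18 × 128 + 2 × 7 = 2318.
Non-drop label index = 2315438 + 2318 = 2317756; at 30 labels/s that is 21:27:38:16, i.e. DF 21:27:38;16.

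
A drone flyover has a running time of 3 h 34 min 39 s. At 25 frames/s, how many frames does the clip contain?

321975 frames

3 h 34 min 39 s = 12879 s.
Frames = 12879 × 25 = 321975.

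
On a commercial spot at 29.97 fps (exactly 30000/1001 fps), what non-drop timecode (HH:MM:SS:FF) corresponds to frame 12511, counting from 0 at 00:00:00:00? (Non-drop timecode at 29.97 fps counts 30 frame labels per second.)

12511 ÷ 30 = 417 full seconds, remainder 1 frame.
417 s = 0 h 6 min 57 s.
Timecode: 00:06:57:01.

00:06:57:01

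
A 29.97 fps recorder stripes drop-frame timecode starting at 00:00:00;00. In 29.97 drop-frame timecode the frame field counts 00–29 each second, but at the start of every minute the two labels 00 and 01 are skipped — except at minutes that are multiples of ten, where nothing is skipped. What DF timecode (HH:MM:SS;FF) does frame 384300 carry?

Each 10-minute DF block holds 10 × 60 × 30 − 9 × 2 = 17982 frames. 384300 ÷ 17982 → 21 full blocks, remainder 6678.
Within the partial block the first minute is 1800 frames and each further minute 1798, so 3 further minute boundaries passed. Total skipped labels = 18 × 21 + 2 × 3 = 384.
Non-drop label index = 384300 + 384 = 384684; at 30 labels/s that is 03:33:42:24, i.e. DF 03:33:42;24.

03:33:42;24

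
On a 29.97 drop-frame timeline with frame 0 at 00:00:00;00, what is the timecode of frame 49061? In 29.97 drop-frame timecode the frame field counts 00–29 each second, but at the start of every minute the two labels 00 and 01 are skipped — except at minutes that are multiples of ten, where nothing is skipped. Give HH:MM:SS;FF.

Each 10-minute DF block holds 10 × 60 × 30 − 9 × 2 = 17982 frames. 49061 ÷ 17982 → 2 full blocks, remainder 13097.
Within the partial block the first minute is 1800 frames and each further minute 1798, so 7 further minute boundaries passed. Total skipped labels = 18 × 2 + 2 × 7 = 50.
Non-drop label index = 49061 + 50 = 49111; at 30 labels/s that is 00:27:17:01, i.e. DF 00:27:17;01.

00:27:17;01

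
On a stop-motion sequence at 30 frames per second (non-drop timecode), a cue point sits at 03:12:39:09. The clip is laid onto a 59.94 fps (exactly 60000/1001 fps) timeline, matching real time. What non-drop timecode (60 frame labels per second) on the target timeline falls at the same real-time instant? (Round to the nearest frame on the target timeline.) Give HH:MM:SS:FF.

03:12:27:45

Source frame index: (3×3600 + 12×60 + 39) × 30 + 9 = 346779.
Real time: 346779 / (30) = 115593/10 s.
Target frame: (115593/10) × (60000/1001) = 693558000/1001 ≈ 692865.135 → 692865.
At 60 labels/s: frame 692865 → 03:12:27:45.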